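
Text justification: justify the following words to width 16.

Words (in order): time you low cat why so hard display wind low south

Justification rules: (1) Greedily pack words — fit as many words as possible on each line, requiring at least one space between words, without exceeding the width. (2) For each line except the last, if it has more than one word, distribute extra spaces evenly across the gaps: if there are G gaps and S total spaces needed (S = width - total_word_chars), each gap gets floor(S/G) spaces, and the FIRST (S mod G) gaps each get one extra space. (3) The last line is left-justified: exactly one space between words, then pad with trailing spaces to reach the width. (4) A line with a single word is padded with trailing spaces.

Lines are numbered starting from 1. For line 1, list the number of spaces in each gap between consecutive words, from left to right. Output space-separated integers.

Line 1: ['time', 'you', 'low', 'cat'] (min_width=16, slack=0)
Line 2: ['why', 'so', 'hard'] (min_width=11, slack=5)
Line 3: ['display', 'wind', 'low'] (min_width=16, slack=0)
Line 4: ['south'] (min_width=5, slack=11)

Answer: 1 1 1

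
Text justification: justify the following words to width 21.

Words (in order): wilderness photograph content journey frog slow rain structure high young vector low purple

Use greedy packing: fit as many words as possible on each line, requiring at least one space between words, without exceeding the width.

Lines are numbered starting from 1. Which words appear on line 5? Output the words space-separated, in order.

Answer: purple

Derivation:
Line 1: ['wilderness', 'photograph'] (min_width=21, slack=0)
Line 2: ['content', 'journey', 'frog'] (min_width=20, slack=1)
Line 3: ['slow', 'rain', 'structure'] (min_width=19, slack=2)
Line 4: ['high', 'young', 'vector', 'low'] (min_width=21, slack=0)
Line 5: ['purple'] (min_width=6, slack=15)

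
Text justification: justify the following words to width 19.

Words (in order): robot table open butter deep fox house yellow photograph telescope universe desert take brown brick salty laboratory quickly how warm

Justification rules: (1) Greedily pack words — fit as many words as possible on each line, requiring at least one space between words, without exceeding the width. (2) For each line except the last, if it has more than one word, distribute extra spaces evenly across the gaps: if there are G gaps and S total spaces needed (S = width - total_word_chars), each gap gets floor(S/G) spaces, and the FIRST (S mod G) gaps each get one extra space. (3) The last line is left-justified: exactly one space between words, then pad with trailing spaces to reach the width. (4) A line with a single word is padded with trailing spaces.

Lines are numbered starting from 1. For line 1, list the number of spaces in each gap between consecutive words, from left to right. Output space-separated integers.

Answer: 3 2

Derivation:
Line 1: ['robot', 'table', 'open'] (min_width=16, slack=3)
Line 2: ['butter', 'deep', 'fox'] (min_width=15, slack=4)
Line 3: ['house', 'yellow'] (min_width=12, slack=7)
Line 4: ['photograph'] (min_width=10, slack=9)
Line 5: ['telescope', 'universe'] (min_width=18, slack=1)
Line 6: ['desert', 'take', 'brown'] (min_width=17, slack=2)
Line 7: ['brick', 'salty'] (min_width=11, slack=8)
Line 8: ['laboratory', 'quickly'] (min_width=18, slack=1)
Line 9: ['how', 'warm'] (min_width=8, slack=11)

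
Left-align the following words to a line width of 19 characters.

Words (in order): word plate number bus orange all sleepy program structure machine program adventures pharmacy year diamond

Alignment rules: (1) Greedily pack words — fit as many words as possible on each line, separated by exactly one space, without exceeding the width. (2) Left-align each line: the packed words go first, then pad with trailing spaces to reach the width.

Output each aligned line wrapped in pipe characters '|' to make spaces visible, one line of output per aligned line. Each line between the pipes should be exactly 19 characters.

Line 1: ['word', 'plate', 'number'] (min_width=17, slack=2)
Line 2: ['bus', 'orange', 'all'] (min_width=14, slack=5)
Line 3: ['sleepy', 'program'] (min_width=14, slack=5)
Line 4: ['structure', 'machine'] (min_width=17, slack=2)
Line 5: ['program', 'adventures'] (min_width=18, slack=1)
Line 6: ['pharmacy', 'year'] (min_width=13, slack=6)
Line 7: ['diamond'] (min_width=7, slack=12)

Answer: |word plate number  |
|bus orange all     |
|sleepy program     |
|structure machine  |
|program adventures |
|pharmacy year      |
|diamond            |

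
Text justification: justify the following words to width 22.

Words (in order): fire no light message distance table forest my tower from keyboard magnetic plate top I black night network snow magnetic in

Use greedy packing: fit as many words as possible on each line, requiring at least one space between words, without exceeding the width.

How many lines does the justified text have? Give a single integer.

Line 1: ['fire', 'no', 'light', 'message'] (min_width=21, slack=1)
Line 2: ['distance', 'table', 'forest'] (min_width=21, slack=1)
Line 3: ['my', 'tower', 'from', 'keyboard'] (min_width=22, slack=0)
Line 4: ['magnetic', 'plate', 'top', 'I'] (min_width=20, slack=2)
Line 5: ['black', 'night', 'network'] (min_width=19, slack=3)
Line 6: ['snow', 'magnetic', 'in'] (min_width=16, slack=6)
Total lines: 6

Answer: 6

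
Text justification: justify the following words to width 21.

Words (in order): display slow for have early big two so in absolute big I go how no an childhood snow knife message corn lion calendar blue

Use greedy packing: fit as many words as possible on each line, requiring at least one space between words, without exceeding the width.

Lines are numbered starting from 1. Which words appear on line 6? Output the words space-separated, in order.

Answer: lion calendar blue

Derivation:
Line 1: ['display', 'slow', 'for', 'have'] (min_width=21, slack=0)
Line 2: ['early', 'big', 'two', 'so', 'in'] (min_width=19, slack=2)
Line 3: ['absolute', 'big', 'I', 'go', 'how'] (min_width=21, slack=0)
Line 4: ['no', 'an', 'childhood', 'snow'] (min_width=20, slack=1)
Line 5: ['knife', 'message', 'corn'] (min_width=18, slack=3)
Line 6: ['lion', 'calendar', 'blue'] (min_width=18, slack=3)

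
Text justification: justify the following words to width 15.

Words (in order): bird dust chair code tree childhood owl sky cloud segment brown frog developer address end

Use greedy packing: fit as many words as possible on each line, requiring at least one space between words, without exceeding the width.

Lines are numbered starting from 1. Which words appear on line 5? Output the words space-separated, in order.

Line 1: ['bird', 'dust', 'chair'] (min_width=15, slack=0)
Line 2: ['code', 'tree'] (min_width=9, slack=6)
Line 3: ['childhood', 'owl'] (min_width=13, slack=2)
Line 4: ['sky', 'cloud'] (min_width=9, slack=6)
Line 5: ['segment', 'brown'] (min_width=13, slack=2)
Line 6: ['frog', 'developer'] (min_width=14, slack=1)
Line 7: ['address', 'end'] (min_width=11, slack=4)

Answer: segment brown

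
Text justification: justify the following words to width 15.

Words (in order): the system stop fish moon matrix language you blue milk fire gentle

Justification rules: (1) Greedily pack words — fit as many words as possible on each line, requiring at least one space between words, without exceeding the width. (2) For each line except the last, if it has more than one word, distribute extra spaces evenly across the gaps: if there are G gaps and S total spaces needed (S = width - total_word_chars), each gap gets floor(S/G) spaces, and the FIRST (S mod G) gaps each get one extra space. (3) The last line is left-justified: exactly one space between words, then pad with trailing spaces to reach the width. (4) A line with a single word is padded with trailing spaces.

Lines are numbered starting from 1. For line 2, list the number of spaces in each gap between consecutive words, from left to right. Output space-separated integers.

Answer: 7

Derivation:
Line 1: ['the', 'system', 'stop'] (min_width=15, slack=0)
Line 2: ['fish', 'moon'] (min_width=9, slack=6)
Line 3: ['matrix', 'language'] (min_width=15, slack=0)
Line 4: ['you', 'blue', 'milk'] (min_width=13, slack=2)
Line 5: ['fire', 'gentle'] (min_width=11, slack=4)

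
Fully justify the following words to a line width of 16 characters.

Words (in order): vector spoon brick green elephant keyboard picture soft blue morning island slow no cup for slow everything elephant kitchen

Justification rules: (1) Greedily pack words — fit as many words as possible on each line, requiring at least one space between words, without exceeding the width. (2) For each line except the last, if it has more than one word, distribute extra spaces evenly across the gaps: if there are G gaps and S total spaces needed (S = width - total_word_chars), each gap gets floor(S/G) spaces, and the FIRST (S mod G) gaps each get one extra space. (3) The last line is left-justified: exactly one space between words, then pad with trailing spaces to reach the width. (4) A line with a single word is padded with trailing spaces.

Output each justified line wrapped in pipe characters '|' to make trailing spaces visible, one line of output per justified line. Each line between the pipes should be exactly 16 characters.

Line 1: ['vector', 'spoon'] (min_width=12, slack=4)
Line 2: ['brick', 'green'] (min_width=11, slack=5)
Line 3: ['elephant'] (min_width=8, slack=8)
Line 4: ['keyboard', 'picture'] (min_width=16, slack=0)
Line 5: ['soft', 'blue'] (min_width=9, slack=7)
Line 6: ['morning', 'island'] (min_width=14, slack=2)
Line 7: ['slow', 'no', 'cup', 'for'] (min_width=15, slack=1)
Line 8: ['slow', 'everything'] (min_width=15, slack=1)
Line 9: ['elephant', 'kitchen'] (min_width=16, slack=0)

Answer: |vector     spoon|
|brick      green|
|elephant        |
|keyboard picture|
|soft        blue|
|morning   island|
|slow  no cup for|
|slow  everything|
|elephant kitchen|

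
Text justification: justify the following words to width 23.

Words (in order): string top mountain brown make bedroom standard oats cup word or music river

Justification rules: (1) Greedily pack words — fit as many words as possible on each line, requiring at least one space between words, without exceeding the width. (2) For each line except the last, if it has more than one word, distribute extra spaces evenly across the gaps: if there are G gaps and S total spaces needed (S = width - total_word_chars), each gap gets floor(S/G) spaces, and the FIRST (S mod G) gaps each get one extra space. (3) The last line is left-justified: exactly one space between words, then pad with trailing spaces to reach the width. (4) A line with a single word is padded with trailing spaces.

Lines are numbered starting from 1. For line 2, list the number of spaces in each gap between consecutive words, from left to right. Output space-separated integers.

Answer: 4 3

Derivation:
Line 1: ['string', 'top', 'mountain'] (min_width=19, slack=4)
Line 2: ['brown', 'make', 'bedroom'] (min_width=18, slack=5)
Line 3: ['standard', 'oats', 'cup', 'word'] (min_width=22, slack=1)
Line 4: ['or', 'music', 'river'] (min_width=14, slack=9)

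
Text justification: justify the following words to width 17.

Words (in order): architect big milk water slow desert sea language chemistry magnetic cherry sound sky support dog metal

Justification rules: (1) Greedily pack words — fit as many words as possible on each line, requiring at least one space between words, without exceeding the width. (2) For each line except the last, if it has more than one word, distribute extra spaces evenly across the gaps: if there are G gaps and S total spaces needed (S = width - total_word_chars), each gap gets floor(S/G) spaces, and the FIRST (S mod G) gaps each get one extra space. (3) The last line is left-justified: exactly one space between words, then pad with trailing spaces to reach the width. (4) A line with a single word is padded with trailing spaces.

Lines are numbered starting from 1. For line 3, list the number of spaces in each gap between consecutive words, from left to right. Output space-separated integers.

Line 1: ['architect', 'big'] (min_width=13, slack=4)
Line 2: ['milk', 'water', 'slow'] (min_width=15, slack=2)
Line 3: ['desert', 'sea'] (min_width=10, slack=7)
Line 4: ['language'] (min_width=8, slack=9)
Line 5: ['chemistry'] (min_width=9, slack=8)
Line 6: ['magnetic', 'cherry'] (min_width=15, slack=2)
Line 7: ['sound', 'sky', 'support'] (min_width=17, slack=0)
Line 8: ['dog', 'metal'] (min_width=9, slack=8)

Answer: 8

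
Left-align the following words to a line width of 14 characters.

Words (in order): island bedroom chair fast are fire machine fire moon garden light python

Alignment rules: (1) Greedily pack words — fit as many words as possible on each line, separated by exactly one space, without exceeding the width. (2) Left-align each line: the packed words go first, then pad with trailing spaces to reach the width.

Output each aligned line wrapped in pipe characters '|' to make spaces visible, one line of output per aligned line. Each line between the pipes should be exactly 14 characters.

Line 1: ['island', 'bedroom'] (min_width=14, slack=0)
Line 2: ['chair', 'fast', 'are'] (min_width=14, slack=0)
Line 3: ['fire', 'machine'] (min_width=12, slack=2)
Line 4: ['fire', 'moon'] (min_width=9, slack=5)
Line 5: ['garden', 'light'] (min_width=12, slack=2)
Line 6: ['python'] (min_width=6, slack=8)

Answer: |island bedroom|
|chair fast are|
|fire machine  |
|fire moon     |
|garden light  |
|python        |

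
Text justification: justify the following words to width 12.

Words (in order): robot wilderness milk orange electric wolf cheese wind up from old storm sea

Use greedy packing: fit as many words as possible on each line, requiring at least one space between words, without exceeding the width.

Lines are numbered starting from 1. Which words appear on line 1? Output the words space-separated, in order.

Answer: robot

Derivation:
Line 1: ['robot'] (min_width=5, slack=7)
Line 2: ['wilderness'] (min_width=10, slack=2)
Line 3: ['milk', 'orange'] (min_width=11, slack=1)
Line 4: ['electric'] (min_width=8, slack=4)
Line 5: ['wolf', 'cheese'] (min_width=11, slack=1)
Line 6: ['wind', 'up', 'from'] (min_width=12, slack=0)
Line 7: ['old', 'storm'] (min_width=9, slack=3)
Line 8: ['sea'] (min_width=3, slack=9)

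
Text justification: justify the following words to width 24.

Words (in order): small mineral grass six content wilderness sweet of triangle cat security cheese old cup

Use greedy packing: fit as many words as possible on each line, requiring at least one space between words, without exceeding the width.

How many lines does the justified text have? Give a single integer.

Answer: 4

Derivation:
Line 1: ['small', 'mineral', 'grass', 'six'] (min_width=23, slack=1)
Line 2: ['content', 'wilderness', 'sweet'] (min_width=24, slack=0)
Line 3: ['of', 'triangle', 'cat', 'security'] (min_width=24, slack=0)
Line 4: ['cheese', 'old', 'cup'] (min_width=14, slack=10)
Total lines: 4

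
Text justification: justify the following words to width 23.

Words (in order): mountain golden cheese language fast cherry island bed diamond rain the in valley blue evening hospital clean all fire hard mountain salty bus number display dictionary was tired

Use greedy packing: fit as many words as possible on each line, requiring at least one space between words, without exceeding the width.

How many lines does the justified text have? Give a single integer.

Line 1: ['mountain', 'golden', 'cheese'] (min_width=22, slack=1)
Line 2: ['language', 'fast', 'cherry'] (min_width=20, slack=3)
Line 3: ['island', 'bed', 'diamond', 'rain'] (min_width=23, slack=0)
Line 4: ['the', 'in', 'valley', 'blue'] (min_width=18, slack=5)
Line 5: ['evening', 'hospital', 'clean'] (min_width=22, slack=1)
Line 6: ['all', 'fire', 'hard', 'mountain'] (min_width=22, slack=1)
Line 7: ['salty', 'bus', 'number'] (min_width=16, slack=7)
Line 8: ['display', 'dictionary', 'was'] (min_width=22, slack=1)
Line 9: ['tired'] (min_width=5, slack=18)
Total lines: 9

Answer: 9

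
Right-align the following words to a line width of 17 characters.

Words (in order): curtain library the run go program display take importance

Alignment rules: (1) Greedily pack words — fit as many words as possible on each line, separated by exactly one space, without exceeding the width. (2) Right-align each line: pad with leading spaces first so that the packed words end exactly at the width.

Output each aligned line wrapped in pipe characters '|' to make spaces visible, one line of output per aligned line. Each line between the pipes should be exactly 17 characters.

Answer: |  curtain library|
|       the run go|
|  program display|
|  take importance|

Derivation:
Line 1: ['curtain', 'library'] (min_width=15, slack=2)
Line 2: ['the', 'run', 'go'] (min_width=10, slack=7)
Line 3: ['program', 'display'] (min_width=15, slack=2)
Line 4: ['take', 'importance'] (min_width=15, slack=2)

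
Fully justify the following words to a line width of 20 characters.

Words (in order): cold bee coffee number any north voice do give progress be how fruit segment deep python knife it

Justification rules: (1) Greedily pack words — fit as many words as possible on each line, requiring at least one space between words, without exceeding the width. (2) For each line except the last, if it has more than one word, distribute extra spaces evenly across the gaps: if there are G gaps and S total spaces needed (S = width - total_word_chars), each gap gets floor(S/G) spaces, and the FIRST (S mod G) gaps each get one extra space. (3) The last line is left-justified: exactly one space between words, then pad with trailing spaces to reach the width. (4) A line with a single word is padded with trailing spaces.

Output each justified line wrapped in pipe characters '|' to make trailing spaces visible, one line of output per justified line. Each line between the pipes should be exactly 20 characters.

Answer: |cold    bee   coffee|
|number   any   north|
|voice     do    give|
|progress    be   how|
|fruit  segment  deep|
|python knife it     |

Derivation:
Line 1: ['cold', 'bee', 'coffee'] (min_width=15, slack=5)
Line 2: ['number', 'any', 'north'] (min_width=16, slack=4)
Line 3: ['voice', 'do', 'give'] (min_width=13, slack=7)
Line 4: ['progress', 'be', 'how'] (min_width=15, slack=5)
Line 5: ['fruit', 'segment', 'deep'] (min_width=18, slack=2)
Line 6: ['python', 'knife', 'it'] (min_width=15, slack=5)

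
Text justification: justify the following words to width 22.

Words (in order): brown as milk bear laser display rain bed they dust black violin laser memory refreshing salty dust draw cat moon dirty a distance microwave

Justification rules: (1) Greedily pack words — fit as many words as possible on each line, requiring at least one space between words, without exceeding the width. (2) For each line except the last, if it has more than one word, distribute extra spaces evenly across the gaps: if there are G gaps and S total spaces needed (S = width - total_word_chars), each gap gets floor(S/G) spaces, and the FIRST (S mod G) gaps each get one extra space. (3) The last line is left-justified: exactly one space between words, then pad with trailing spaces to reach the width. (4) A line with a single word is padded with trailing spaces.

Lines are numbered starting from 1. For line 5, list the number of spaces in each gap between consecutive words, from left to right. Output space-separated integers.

Answer: 2 1

Derivation:
Line 1: ['brown', 'as', 'milk', 'bear'] (min_width=18, slack=4)
Line 2: ['laser', 'display', 'rain', 'bed'] (min_width=22, slack=0)
Line 3: ['they', 'dust', 'black', 'violin'] (min_width=22, slack=0)
Line 4: ['laser', 'memory'] (min_width=12, slack=10)
Line 5: ['refreshing', 'salty', 'dust'] (min_width=21, slack=1)
Line 6: ['draw', 'cat', 'moon', 'dirty', 'a'] (min_width=21, slack=1)
Line 7: ['distance', 'microwave'] (min_width=18, slack=4)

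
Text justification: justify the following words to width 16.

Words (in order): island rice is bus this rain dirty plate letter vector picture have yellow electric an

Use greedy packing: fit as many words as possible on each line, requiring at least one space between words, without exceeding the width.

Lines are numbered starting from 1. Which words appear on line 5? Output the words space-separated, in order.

Line 1: ['island', 'rice', 'is'] (min_width=14, slack=2)
Line 2: ['bus', 'this', 'rain'] (min_width=13, slack=3)
Line 3: ['dirty', 'plate'] (min_width=11, slack=5)
Line 4: ['letter', 'vector'] (min_width=13, slack=3)
Line 5: ['picture', 'have'] (min_width=12, slack=4)
Line 6: ['yellow', 'electric'] (min_width=15, slack=1)
Line 7: ['an'] (min_width=2, slack=14)

Answer: picture have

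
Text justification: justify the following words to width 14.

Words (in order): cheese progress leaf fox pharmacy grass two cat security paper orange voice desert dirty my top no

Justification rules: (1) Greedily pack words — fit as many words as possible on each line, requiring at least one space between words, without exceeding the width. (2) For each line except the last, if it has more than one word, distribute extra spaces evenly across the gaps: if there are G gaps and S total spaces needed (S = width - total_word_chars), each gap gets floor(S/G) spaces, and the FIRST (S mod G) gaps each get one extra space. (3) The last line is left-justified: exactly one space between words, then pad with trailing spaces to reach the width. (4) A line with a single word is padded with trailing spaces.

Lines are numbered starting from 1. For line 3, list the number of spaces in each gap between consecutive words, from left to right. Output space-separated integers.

Answer: 3

Derivation:
Line 1: ['cheese'] (min_width=6, slack=8)
Line 2: ['progress', 'leaf'] (min_width=13, slack=1)
Line 3: ['fox', 'pharmacy'] (min_width=12, slack=2)
Line 4: ['grass', 'two', 'cat'] (min_width=13, slack=1)
Line 5: ['security', 'paper'] (min_width=14, slack=0)
Line 6: ['orange', 'voice'] (min_width=12, slack=2)
Line 7: ['desert', 'dirty'] (min_width=12, slack=2)
Line 8: ['my', 'top', 'no'] (min_width=9, slack=5)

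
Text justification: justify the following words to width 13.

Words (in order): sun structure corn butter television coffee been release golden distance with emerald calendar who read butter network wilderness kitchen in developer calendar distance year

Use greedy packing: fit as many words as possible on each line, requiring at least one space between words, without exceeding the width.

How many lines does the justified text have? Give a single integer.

Answer: 16

Derivation:
Line 1: ['sun', 'structure'] (min_width=13, slack=0)
Line 2: ['corn', 'butter'] (min_width=11, slack=2)
Line 3: ['television'] (min_width=10, slack=3)
Line 4: ['coffee', 'been'] (min_width=11, slack=2)
Line 5: ['release'] (min_width=7, slack=6)
Line 6: ['golden'] (min_width=6, slack=7)
Line 7: ['distance', 'with'] (min_width=13, slack=0)
Line 8: ['emerald'] (min_width=7, slack=6)
Line 9: ['calendar', 'who'] (min_width=12, slack=1)
Line 10: ['read', 'butter'] (min_width=11, slack=2)
Line 11: ['network'] (min_width=7, slack=6)
Line 12: ['wilderness'] (min_width=10, slack=3)
Line 13: ['kitchen', 'in'] (min_width=10, slack=3)
Line 14: ['developer'] (min_width=9, slack=4)
Line 15: ['calendar'] (min_width=8, slack=5)
Line 16: ['distance', 'year'] (min_width=13, slack=0)
Total lines: 16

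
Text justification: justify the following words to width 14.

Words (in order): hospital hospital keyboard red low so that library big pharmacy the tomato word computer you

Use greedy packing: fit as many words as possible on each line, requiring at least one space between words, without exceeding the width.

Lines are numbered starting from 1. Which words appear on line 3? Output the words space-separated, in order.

Answer: keyboard red

Derivation:
Line 1: ['hospital'] (min_width=8, slack=6)
Line 2: ['hospital'] (min_width=8, slack=6)
Line 3: ['keyboard', 'red'] (min_width=12, slack=2)
Line 4: ['low', 'so', 'that'] (min_width=11, slack=3)
Line 5: ['library', 'big'] (min_width=11, slack=3)
Line 6: ['pharmacy', 'the'] (min_width=12, slack=2)
Line 7: ['tomato', 'word'] (min_width=11, slack=3)
Line 8: ['computer', 'you'] (min_width=12, slack=2)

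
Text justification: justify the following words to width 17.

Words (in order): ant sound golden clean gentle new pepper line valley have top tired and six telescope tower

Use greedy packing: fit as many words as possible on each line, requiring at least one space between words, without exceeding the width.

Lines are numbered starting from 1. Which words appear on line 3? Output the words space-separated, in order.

Line 1: ['ant', 'sound', 'golden'] (min_width=16, slack=1)
Line 2: ['clean', 'gentle', 'new'] (min_width=16, slack=1)
Line 3: ['pepper', 'line'] (min_width=11, slack=6)
Line 4: ['valley', 'have', 'top'] (min_width=15, slack=2)
Line 5: ['tired', 'and', 'six'] (min_width=13, slack=4)
Line 6: ['telescope', 'tower'] (min_width=15, slack=2)

Answer: pepper line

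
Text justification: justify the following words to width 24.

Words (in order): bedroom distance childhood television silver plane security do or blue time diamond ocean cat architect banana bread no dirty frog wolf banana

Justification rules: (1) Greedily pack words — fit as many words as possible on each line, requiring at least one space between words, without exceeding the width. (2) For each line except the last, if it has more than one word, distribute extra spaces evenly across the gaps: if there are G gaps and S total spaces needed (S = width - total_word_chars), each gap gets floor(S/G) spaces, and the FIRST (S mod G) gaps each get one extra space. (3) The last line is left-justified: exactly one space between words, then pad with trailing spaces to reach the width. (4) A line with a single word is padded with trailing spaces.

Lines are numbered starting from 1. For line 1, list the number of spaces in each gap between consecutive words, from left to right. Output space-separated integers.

Line 1: ['bedroom', 'distance'] (min_width=16, slack=8)
Line 2: ['childhood', 'television'] (min_width=20, slack=4)
Line 3: ['silver', 'plane', 'security', 'do'] (min_width=24, slack=0)
Line 4: ['or', 'blue', 'time', 'diamond'] (min_width=20, slack=4)
Line 5: ['ocean', 'cat', 'architect'] (min_width=19, slack=5)
Line 6: ['banana', 'bread', 'no', 'dirty'] (min_width=21, slack=3)
Line 7: ['frog', 'wolf', 'banana'] (min_width=16, slack=8)

Answer: 9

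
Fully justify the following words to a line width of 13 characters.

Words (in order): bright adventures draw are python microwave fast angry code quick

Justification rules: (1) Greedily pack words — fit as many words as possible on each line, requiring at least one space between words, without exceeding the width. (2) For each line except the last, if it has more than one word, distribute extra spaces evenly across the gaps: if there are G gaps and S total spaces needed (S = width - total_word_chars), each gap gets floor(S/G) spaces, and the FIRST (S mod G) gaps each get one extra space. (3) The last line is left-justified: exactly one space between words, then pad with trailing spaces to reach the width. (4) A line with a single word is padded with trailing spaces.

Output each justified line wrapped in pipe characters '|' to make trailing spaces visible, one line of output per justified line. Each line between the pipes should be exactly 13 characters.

Answer: |bright       |
|adventures   |
|draw      are|
|python       |
|microwave    |
|fast    angry|
|code quick   |

Derivation:
Line 1: ['bright'] (min_width=6, slack=7)
Line 2: ['adventures'] (min_width=10, slack=3)
Line 3: ['draw', 'are'] (min_width=8, slack=5)
Line 4: ['python'] (min_width=6, slack=7)
Line 5: ['microwave'] (min_width=9, slack=4)
Line 6: ['fast', 'angry'] (min_width=10, slack=3)
Line 7: ['code', 'quick'] (min_width=10, slack=3)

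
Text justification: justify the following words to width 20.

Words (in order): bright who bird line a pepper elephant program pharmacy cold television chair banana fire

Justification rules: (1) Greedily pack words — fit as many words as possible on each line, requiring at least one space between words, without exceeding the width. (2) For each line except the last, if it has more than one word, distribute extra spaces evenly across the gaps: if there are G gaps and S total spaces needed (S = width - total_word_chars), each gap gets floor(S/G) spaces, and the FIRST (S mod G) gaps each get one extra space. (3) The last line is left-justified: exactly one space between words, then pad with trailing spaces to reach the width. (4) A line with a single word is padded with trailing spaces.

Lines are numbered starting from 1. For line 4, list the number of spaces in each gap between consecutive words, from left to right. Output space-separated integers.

Line 1: ['bright', 'who', 'bird', 'line'] (min_width=20, slack=0)
Line 2: ['a', 'pepper', 'elephant'] (min_width=17, slack=3)
Line 3: ['program', 'pharmacy'] (min_width=16, slack=4)
Line 4: ['cold', 'television'] (min_width=15, slack=5)
Line 5: ['chair', 'banana', 'fire'] (min_width=17, slack=3)

Answer: 6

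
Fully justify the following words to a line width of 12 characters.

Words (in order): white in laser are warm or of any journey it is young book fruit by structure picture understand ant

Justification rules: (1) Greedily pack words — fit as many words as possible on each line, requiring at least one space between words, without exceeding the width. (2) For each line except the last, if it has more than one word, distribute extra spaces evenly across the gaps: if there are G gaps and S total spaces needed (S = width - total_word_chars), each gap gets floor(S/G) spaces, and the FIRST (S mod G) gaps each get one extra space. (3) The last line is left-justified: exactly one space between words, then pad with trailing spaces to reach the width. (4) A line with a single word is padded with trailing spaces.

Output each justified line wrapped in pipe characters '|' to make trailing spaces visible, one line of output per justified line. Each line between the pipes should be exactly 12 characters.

Answer: |white     in|
|laser    are|
|warm  or  of|
|any  journey|
|it  is young|
|book   fruit|
|by structure|
|picture     |
|understand  |
|ant         |

Derivation:
Line 1: ['white', 'in'] (min_width=8, slack=4)
Line 2: ['laser', 'are'] (min_width=9, slack=3)
Line 3: ['warm', 'or', 'of'] (min_width=10, slack=2)
Line 4: ['any', 'journey'] (min_width=11, slack=1)
Line 5: ['it', 'is', 'young'] (min_width=11, slack=1)
Line 6: ['book', 'fruit'] (min_width=10, slack=2)
Line 7: ['by', 'structure'] (min_width=12, slack=0)
Line 8: ['picture'] (min_width=7, slack=5)
Line 9: ['understand'] (min_width=10, slack=2)
Line 10: ['ant'] (min_width=3, slack=9)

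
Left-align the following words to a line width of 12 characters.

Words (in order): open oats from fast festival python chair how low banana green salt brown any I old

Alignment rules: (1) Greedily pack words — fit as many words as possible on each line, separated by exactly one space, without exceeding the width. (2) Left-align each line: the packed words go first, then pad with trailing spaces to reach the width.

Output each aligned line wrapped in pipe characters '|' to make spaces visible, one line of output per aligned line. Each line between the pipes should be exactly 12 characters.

Line 1: ['open', 'oats'] (min_width=9, slack=3)
Line 2: ['from', 'fast'] (min_width=9, slack=3)
Line 3: ['festival'] (min_width=8, slack=4)
Line 4: ['python', 'chair'] (min_width=12, slack=0)
Line 5: ['how', 'low'] (min_width=7, slack=5)
Line 6: ['banana', 'green'] (min_width=12, slack=0)
Line 7: ['salt', 'brown'] (min_width=10, slack=2)
Line 8: ['any', 'I', 'old'] (min_width=9, slack=3)

Answer: |open oats   |
|from fast   |
|festival    |
|python chair|
|how low     |
|banana green|
|salt brown  |
|any I old   |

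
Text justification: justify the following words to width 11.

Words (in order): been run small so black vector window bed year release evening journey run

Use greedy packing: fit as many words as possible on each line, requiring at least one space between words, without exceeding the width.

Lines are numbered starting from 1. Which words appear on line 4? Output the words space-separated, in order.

Answer: vector

Derivation:
Line 1: ['been', 'run'] (min_width=8, slack=3)
Line 2: ['small', 'so'] (min_width=8, slack=3)
Line 3: ['black'] (min_width=5, slack=6)
Line 4: ['vector'] (min_width=6, slack=5)
Line 5: ['window', 'bed'] (min_width=10, slack=1)
Line 6: ['year'] (min_width=4, slack=7)
Line 7: ['release'] (min_width=7, slack=4)
Line 8: ['evening'] (min_width=7, slack=4)
Line 9: ['journey', 'run'] (min_width=11, slack=0)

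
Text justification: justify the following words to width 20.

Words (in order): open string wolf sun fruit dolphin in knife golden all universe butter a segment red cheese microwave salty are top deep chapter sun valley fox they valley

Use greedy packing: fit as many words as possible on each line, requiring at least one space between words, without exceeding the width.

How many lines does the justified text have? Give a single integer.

Line 1: ['open', 'string', 'wolf', 'sun'] (min_width=20, slack=0)
Line 2: ['fruit', 'dolphin', 'in'] (min_width=16, slack=4)
Line 3: ['knife', 'golden', 'all'] (min_width=16, slack=4)
Line 4: ['universe', 'butter', 'a'] (min_width=17, slack=3)
Line 5: ['segment', 'red', 'cheese'] (min_width=18, slack=2)
Line 6: ['microwave', 'salty', 'are'] (min_width=19, slack=1)
Line 7: ['top', 'deep', 'chapter', 'sun'] (min_width=20, slack=0)
Line 8: ['valley', 'fox', 'they'] (min_width=15, slack=5)
Line 9: ['valley'] (min_width=6, slack=14)
Total lines: 9

Answer: 9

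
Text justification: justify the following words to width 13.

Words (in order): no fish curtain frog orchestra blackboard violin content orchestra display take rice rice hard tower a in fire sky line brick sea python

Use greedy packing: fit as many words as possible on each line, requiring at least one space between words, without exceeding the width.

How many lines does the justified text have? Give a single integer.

Line 1: ['no', 'fish'] (min_width=7, slack=6)
Line 2: ['curtain', 'frog'] (min_width=12, slack=1)
Line 3: ['orchestra'] (min_width=9, slack=4)
Line 4: ['blackboard'] (min_width=10, slack=3)
Line 5: ['violin'] (min_width=6, slack=7)
Line 6: ['content'] (min_width=7, slack=6)
Line 7: ['orchestra'] (min_width=9, slack=4)
Line 8: ['display', 'take'] (min_width=12, slack=1)
Line 9: ['rice', 'rice'] (min_width=9, slack=4)
Line 10: ['hard', 'tower', 'a'] (min_width=12, slack=1)
Line 11: ['in', 'fire', 'sky'] (min_width=11, slack=2)
Line 12: ['line', 'brick'] (min_width=10, slack=3)
Line 13: ['sea', 'python'] (min_width=10, slack=3)
Total lines: 13

Answer: 13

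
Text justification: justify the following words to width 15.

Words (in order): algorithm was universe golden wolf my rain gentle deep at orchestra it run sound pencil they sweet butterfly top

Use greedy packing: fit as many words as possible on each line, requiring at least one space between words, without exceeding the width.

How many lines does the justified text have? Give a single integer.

Line 1: ['algorithm', 'was'] (min_width=13, slack=2)
Line 2: ['universe', 'golden'] (min_width=15, slack=0)
Line 3: ['wolf', 'my', 'rain'] (min_width=12, slack=3)
Line 4: ['gentle', 'deep', 'at'] (min_width=14, slack=1)
Line 5: ['orchestra', 'it'] (min_width=12, slack=3)
Line 6: ['run', 'sound'] (min_width=9, slack=6)
Line 7: ['pencil', 'they'] (min_width=11, slack=4)
Line 8: ['sweet', 'butterfly'] (min_width=15, slack=0)
Line 9: ['top'] (min_width=3, slack=12)
Total lines: 9

Answer: 9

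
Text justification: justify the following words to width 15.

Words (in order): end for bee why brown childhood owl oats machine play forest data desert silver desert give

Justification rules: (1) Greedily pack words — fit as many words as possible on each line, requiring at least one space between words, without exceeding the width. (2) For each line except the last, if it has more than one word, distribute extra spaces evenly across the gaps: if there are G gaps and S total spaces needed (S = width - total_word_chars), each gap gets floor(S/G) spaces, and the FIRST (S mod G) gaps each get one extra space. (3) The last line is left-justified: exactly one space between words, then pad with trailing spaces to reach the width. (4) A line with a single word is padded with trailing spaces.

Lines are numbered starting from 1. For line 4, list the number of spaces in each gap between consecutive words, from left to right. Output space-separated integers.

Answer: 4

Derivation:
Line 1: ['end', 'for', 'bee', 'why'] (min_width=15, slack=0)
Line 2: ['brown', 'childhood'] (min_width=15, slack=0)
Line 3: ['owl', 'oats'] (min_width=8, slack=7)
Line 4: ['machine', 'play'] (min_width=12, slack=3)
Line 5: ['forest', 'data'] (min_width=11, slack=4)
Line 6: ['desert', 'silver'] (min_width=13, slack=2)
Line 7: ['desert', 'give'] (min_width=11, slack=4)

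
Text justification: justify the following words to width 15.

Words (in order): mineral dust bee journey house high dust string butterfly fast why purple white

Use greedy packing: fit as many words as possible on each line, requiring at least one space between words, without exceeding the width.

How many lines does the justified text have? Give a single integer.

Answer: 7

Derivation:
Line 1: ['mineral', 'dust'] (min_width=12, slack=3)
Line 2: ['bee', 'journey'] (min_width=11, slack=4)
Line 3: ['house', 'high', 'dust'] (min_width=15, slack=0)
Line 4: ['string'] (min_width=6, slack=9)
Line 5: ['butterfly', 'fast'] (min_width=14, slack=1)
Line 6: ['why', 'purple'] (min_width=10, slack=5)
Line 7: ['white'] (min_width=5, slack=10)
Total lines: 7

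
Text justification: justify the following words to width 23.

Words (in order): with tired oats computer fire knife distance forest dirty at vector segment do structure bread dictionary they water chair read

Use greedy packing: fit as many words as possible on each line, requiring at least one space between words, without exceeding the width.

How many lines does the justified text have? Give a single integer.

Answer: 7

Derivation:
Line 1: ['with', 'tired', 'oats'] (min_width=15, slack=8)
Line 2: ['computer', 'fire', 'knife'] (min_width=19, slack=4)
Line 3: ['distance', 'forest', 'dirty'] (min_width=21, slack=2)
Line 4: ['at', 'vector', 'segment', 'do'] (min_width=20, slack=3)
Line 5: ['structure', 'bread'] (min_width=15, slack=8)
Line 6: ['dictionary', 'they', 'water'] (min_width=21, slack=2)
Line 7: ['chair', 'read'] (min_width=10, slack=13)
Total lines: 7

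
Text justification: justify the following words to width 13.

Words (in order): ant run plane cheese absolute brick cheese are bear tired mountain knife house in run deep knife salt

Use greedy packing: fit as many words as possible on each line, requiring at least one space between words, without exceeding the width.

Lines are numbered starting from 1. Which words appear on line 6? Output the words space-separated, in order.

Answer: tired

Derivation:
Line 1: ['ant', 'run', 'plane'] (min_width=13, slack=0)
Line 2: ['cheese'] (min_width=6, slack=7)
Line 3: ['absolute'] (min_width=8, slack=5)
Line 4: ['brick', 'cheese'] (min_width=12, slack=1)
Line 5: ['are', 'bear'] (min_width=8, slack=5)
Line 6: ['tired'] (min_width=5, slack=8)
Line 7: ['mountain'] (min_width=8, slack=5)
Line 8: ['knife', 'house'] (min_width=11, slack=2)
Line 9: ['in', 'run', 'deep'] (min_width=11, slack=2)
Line 10: ['knife', 'salt'] (min_width=10, slack=3)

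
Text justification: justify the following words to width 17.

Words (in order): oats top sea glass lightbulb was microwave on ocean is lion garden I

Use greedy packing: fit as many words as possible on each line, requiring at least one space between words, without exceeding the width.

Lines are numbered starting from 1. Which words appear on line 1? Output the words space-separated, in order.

Line 1: ['oats', 'top', 'sea'] (min_width=12, slack=5)
Line 2: ['glass', 'lightbulb'] (min_width=15, slack=2)
Line 3: ['was', 'microwave', 'on'] (min_width=16, slack=1)
Line 4: ['ocean', 'is', 'lion'] (min_width=13, slack=4)
Line 5: ['garden', 'I'] (min_width=8, slack=9)

Answer: oats top sea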